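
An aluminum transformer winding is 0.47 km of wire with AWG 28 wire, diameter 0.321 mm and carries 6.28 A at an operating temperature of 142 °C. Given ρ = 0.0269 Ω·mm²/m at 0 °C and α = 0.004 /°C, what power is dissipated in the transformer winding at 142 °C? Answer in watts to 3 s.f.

ρ = 0.0269 Ω·mm²/m = 2.69×10^-8 Ω·m
A = π(0.321/2 mm)² = π(1.6050e-04 m)² = 8.093e-08 m²
R₍0₎ = ρL/A = (2.69×10^-8)(470)/(8.093e-08) = 156.2 Ω
R₍142₎ = R₍0₎(1 + αΔT) = 156.2 × (1 + 0.004×142) = 245 Ω
P = I²R = (6.28)² × 245 = 9660 W

9660 W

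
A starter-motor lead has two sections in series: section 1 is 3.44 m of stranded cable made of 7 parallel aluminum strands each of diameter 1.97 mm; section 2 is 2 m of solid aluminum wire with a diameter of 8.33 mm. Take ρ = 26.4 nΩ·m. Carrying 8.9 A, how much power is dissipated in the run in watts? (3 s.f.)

0.414 W

ρ = 26.4 nΩ·m = 2.64×10^-8 Ω·m
Section 1: A_strand = π(9.8500e-04)² = 3.048e-06 m²; R₁ = ρL/(N·A_s) = (2.64×10^-8)(3.44)/(7×3.048e-06) = 0.004256 Ω
Section 2: A = π(d/2)² = π(4.1650e-03 m)² = 5.450e-05 m²
R₂ = (2.64×10^-8)(2)/(5.450e-05) = 9.688×10^-4 Ω
R = R₁ + R₂ = 0.005225 Ω
P = I²R = (8.9)² × 0.005225 = 0.414 W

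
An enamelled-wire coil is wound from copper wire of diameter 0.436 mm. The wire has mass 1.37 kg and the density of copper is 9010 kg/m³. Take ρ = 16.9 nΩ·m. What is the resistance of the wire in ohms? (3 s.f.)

115 Ω

ρ = 16.9 nΩ·m = 1.69×10^-8 Ω·m
A = π(d/2)² = π(2.1800e-04 m)² = 1.4930e-07 m²
L = m/(density·A) = 1.37/(9010×1.4930e-07) = 1018 m
R = ρL/A = (1.69×10^-8)(1018)/(1.4930e-07) = 115 Ω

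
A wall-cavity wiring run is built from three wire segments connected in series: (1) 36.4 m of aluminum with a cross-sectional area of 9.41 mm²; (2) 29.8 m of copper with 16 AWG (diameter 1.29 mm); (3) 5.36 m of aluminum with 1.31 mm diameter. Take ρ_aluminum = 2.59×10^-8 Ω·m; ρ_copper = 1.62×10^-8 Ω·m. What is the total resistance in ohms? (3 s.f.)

0.573 Ω

Seg 1: A = 9.41 mm² = 9.410e-06 m²
R_1 = (2.59×10^-8)(36.4)/(9.410e-06) = 0.1002 Ω
Seg 2: A = π(1.29/2 mm)² = π(6.4500e-04 m)² = 1.307e-06 m²
R_2 = (1.62×10^-8)(29.8)/(1.307e-06) = 0.3694 Ω
Seg 3: A = π(d/2)² = π(6.5500e-04 m)² = 1.348e-06 m²
R_3 = (2.59×10^-8)(5.36)/(1.348e-06) = 0.103 Ω
R_total = R_1 + R_2 + R_3 = 0.573 Ω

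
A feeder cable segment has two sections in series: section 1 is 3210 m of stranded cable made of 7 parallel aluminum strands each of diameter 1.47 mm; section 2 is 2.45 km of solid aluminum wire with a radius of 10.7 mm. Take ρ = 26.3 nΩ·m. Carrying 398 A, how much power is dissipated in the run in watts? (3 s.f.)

1.15×10^6 W

ρ = 26.3 nΩ·m = 2.63×10^-8 Ω·m
Section 1: A_strand = π(7.3500e-04)² = 1.697e-06 m²; R₁ = ρL/(N·A_s) = (2.63×10^-8)(3210)/(7×1.697e-06) = 7.106 Ω
Section 2: A = πr² = π(1.0700e-02 m)² = 3.597e-04 m²
R₂ = (2.63×10^-8)(2450)/(3.597e-04) = 0.1791 Ω
R = R₁ + R₂ = 7.285 Ω
P = I²R = (398)² × 7.285 = 1.15×10^6 W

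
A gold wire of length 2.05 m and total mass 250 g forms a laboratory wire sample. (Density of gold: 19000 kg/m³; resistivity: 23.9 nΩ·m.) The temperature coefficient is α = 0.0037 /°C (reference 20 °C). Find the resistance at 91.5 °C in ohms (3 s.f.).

0.00965 Ω

ρ = 23.9 nΩ·m = 2.39×10^-8 Ω·m
A = m/(density·L) = 0.25/(19000×2.05) = 6.4185e-06 m²
R = ρL/A = (2.39×10^-8)(2.05)/(6.4185e-06) = 0.007633 Ω
R(91.5 °C) = 0.007633 × (1 + 0.0037×71.5) = 0.00965 Ω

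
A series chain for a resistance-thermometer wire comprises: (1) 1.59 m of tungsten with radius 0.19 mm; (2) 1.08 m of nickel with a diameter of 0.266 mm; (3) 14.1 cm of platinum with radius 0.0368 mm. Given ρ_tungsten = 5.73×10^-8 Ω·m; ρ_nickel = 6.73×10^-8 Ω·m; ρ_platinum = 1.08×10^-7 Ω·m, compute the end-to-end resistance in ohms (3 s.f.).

5.69 Ω

Seg 1: A = πr² = π(1.9000e-04 m)² = 1.134e-07 m²
R_1 = (5.73×10^-8)(1.59)/(1.134e-07) = 0.8033 Ω
Seg 2: A = π(d/2)² = π(1.3300e-04 m)² = 5.557e-08 m²
R_2 = (6.73×10^-8)(1.08)/(5.557e-08) = 1.308 Ω
Seg 3: A = πr² = π(3.6800e-05 m)² = 4.254e-09 m²
R_3 = (1.08×10^-7)(0.141)/(4.254e-09) = 3.579 Ω
R_total = R_1 + R_2 + R_3 = 5.69 Ω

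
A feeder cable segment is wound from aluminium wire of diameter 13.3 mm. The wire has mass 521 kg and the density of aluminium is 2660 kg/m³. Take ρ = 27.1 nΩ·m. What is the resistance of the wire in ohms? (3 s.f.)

ρ = 27.1 nΩ·m = 2.71×10^-8 Ω·m
A = π(d/2)² = π(6.6500e-03 m)² = 1.3893e-04 m²
L = m/(density·A) = 521/(2660×1.3893e-04) = 1410 m
R = ρL/A = (2.71×10^-8)(1410)/(1.3893e-04) = 0.275 Ω

0.275 Ω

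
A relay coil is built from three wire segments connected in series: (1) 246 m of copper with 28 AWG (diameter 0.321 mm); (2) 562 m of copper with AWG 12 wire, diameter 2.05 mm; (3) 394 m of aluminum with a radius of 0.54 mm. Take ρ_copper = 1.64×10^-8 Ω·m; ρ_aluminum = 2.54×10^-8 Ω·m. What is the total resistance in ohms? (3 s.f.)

Seg 1: A = π(0.321/2 mm)² = π(1.6050e-04 m)² = 8.093e-08 m²
R_1 = (1.64×10^-8)(246)/(8.093e-08) = 49.85 Ω
Seg 2: A = π(2.05/2 mm)² = π(1.0250e-03 m)² = 3.301e-06 m²
R_2 = (1.64×10^-8)(562)/(3.301e-06) = 2.792 Ω
Seg 3: A = πr² = π(5.4000e-04 m)² = 9.161e-07 m²
R_3 = (2.54×10^-8)(394)/(9.161e-07) = 10.92 Ω
R_total = R_1 + R_2 + R_3 = 63.6 Ω

63.6 Ω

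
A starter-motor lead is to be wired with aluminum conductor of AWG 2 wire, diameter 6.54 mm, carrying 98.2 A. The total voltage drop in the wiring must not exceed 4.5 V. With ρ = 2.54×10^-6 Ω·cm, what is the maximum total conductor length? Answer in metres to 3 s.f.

ρ = 2.54×10^-6 Ω·cm = 2.54×10^-8 Ω·m
A = π(6.54/2 mm)² = π(3.2700e-03 m)² = 3.359e-05 m²
L_max = V_max·A/(1·ρI) = (4.5)(3.359e-05)/(2.54×10^-8×98.2) = 60.6 m

60.6 m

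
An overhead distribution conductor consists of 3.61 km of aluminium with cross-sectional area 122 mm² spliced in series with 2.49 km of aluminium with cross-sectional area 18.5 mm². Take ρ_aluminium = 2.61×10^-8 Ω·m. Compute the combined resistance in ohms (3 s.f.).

Segment 1: A = 122 mm² = 1.220e-04 m²
R₁ = ρL/A = (2.61×10^-8)(3610)/(1.220e-04) = 0.7723 Ω
Segment 2: A = 18.5 mm² = 1.850e-05 m²
R₂ = (2.61×10^-8)(2490)/(1.850e-05) = 3.513 Ω
R = R₁ + R₂ = 4.29 Ω

4.29 Ω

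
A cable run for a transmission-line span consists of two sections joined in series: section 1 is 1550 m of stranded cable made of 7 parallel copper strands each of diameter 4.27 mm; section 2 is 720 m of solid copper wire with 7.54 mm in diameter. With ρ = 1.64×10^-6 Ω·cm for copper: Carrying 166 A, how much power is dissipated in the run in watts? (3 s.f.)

ρ = 1.64×10^-6 Ω·cm = 1.64×10^-8 Ω·m
Section 1: A_strand = π(2.1350e-03)² = 1.432e-05 m²; R₁ = ρL/(N·A_s) = (1.64×10^-8)(1550)/(7×1.432e-05) = 0.2536 Ω
Section 2: A = π(d/2)² = π(3.7700e-03 m)² = 4.465e-05 m²
R₂ = (1.64×10^-8)(720)/(4.465e-05) = 0.2645 Ω
R = R₁ + R₂ = 0.518 Ω
P = I²R = (166)² × 0.518 = 14300 W

14300 W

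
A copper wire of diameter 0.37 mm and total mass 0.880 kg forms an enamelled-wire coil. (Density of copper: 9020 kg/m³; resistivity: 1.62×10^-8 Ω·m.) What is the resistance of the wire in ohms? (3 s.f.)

A = π(d/2)² = π(1.8500e-04 m)² = 1.0752e-07 m²
L = m/(density·A) = 0.88/(9020×1.0752e-07) = 907.4 m
R = ρL/A = (1.62×10^-8)(907.4)/(1.0752e-07) = 137 Ω

137 Ω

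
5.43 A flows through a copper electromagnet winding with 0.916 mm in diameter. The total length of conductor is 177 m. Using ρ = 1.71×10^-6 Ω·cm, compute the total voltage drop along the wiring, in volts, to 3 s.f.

24.9 V

ρ = 1.71×10^-6 Ω·cm = 1.71×10^-8 Ω·m
A = π(d/2)² = π(4.5800e-04 m)² = 6.590e-07 m²
R = ρL/A = (1.71×10^-8)(177)/(6.590e-07) = 4.593 Ω
V = IR = 5.43 × 4.593 = 24.9 V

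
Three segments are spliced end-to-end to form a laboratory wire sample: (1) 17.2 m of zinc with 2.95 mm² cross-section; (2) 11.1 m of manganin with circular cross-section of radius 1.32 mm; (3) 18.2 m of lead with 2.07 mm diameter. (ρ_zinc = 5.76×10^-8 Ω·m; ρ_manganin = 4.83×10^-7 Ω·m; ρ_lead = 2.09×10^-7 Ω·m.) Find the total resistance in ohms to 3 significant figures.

2.45 Ω

Seg 1: A = 2.95 mm² = 2.950e-06 m²
R_1 = (5.76×10^-8)(17.2)/(2.950e-06) = 0.3358 Ω
Seg 2: A = πr² = π(1.3200e-03 m)² = 5.474e-06 m²
R_2 = (4.83×10^-7)(11.1)/(5.474e-06) = 0.9794 Ω
Seg 3: A = π(d/2)² = π(1.0350e-03 m)² = 3.365e-06 m²
R_3 = (2.09×10^-7)(18.2)/(3.365e-06) = 1.13 Ω
R_total = R_1 + R_2 + R_3 = 2.45 Ω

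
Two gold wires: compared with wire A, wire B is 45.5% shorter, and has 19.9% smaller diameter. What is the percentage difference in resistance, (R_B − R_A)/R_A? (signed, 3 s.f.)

R ∝ L/d², so R_B/R_A = (1 − 45.5/100) × (1 − 19.9/100)⁻²
= 0.545 × 1.559 = 0.8494
(R_B − R_A)/R_A = 0.8494 − 1 = -15.1%

-15.1%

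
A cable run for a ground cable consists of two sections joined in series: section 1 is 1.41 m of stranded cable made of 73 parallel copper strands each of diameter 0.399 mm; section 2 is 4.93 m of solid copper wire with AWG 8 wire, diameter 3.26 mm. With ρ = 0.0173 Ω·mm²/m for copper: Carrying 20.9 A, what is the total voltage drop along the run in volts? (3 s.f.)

ρ = 0.0173 Ω·mm²/m = 1.73×10^-8 Ω·m
Section 1: A_strand = π(1.9950e-04)² = 1.250e-07 m²; R₁ = ρL/(N·A_s) = (1.73×10^-8)(1.41)/(73×1.250e-07) = 0.002672 Ω
Section 2: A = π(3.26/2 mm)² = π(1.6300e-03 m)² = 8.347e-06 m²
R₂ = (1.73×10^-8)(4.93)/(8.347e-06) = 0.01022 Ω
R = R₁ + R₂ = 0.01289 Ω
V = IR = 20.9 × 0.01289 = 0.269 V

0.269 V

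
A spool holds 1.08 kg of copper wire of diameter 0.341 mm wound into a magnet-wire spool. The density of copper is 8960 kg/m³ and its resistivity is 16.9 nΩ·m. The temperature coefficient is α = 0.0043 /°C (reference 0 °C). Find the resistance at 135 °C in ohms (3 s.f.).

ρ = 16.9 nΩ·m = 1.69×10^-8 Ω·m
A = π(d/2)² = π(1.7050e-04 m)² = 9.1327e-08 m²
L = m/(density·A) = 1.08/(8960×9.1327e-08) = 1320 m
R = ρL/A = (1.69×10^-8)(1320)/(9.1327e-08) = 244.2 Ω
R(135 °C) = 244.2 × (1 + 0.0043×135) = 386 Ω

386 Ω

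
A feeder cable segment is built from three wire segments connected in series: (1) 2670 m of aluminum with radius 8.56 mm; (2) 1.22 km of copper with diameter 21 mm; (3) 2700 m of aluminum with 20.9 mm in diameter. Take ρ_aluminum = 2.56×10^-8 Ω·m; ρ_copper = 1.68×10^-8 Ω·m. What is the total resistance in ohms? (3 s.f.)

Seg 1: A = πr² = π(8.5600e-03 m)² = 2.302e-04 m²
R_1 = (2.56×10^-8)(2670)/(2.302e-04) = 0.2969 Ω
Seg 2: A = π(d/2)² = π(1.0500e-02 m)² = 3.464e-04 m²
R_2 = (1.68×10^-8)(1220)/(3.464e-04) = 0.05918 Ω
Seg 3: A = π(d/2)² = π(1.0450e-02 m)² = 3.431e-04 m²
R_3 = (2.56×10^-8)(2700)/(3.431e-04) = 0.2015 Ω
R_total = R_1 + R_2 + R_3 = 0.558 Ω

0.558 Ω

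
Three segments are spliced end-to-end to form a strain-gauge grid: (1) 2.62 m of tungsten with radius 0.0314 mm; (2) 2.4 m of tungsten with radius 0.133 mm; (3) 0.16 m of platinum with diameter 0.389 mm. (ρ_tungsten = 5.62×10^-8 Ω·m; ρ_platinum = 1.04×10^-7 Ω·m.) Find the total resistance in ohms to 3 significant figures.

50.1 Ω

Seg 1: A = πr² = π(3.1400e-05 m)² = 3.097e-09 m²
R_1 = (5.62×10^-8)(2.62)/(3.097e-09) = 47.54 Ω
Seg 2: A = πr² = π(1.3300e-04 m)² = 5.557e-08 m²
R_2 = (5.62×10^-8)(2.4)/(5.557e-08) = 2.427 Ω
Seg 3: A = π(d/2)² = π(1.9450e-04 m)² = 1.188e-07 m²
R_3 = (1.04×10^-7)(0.16)/(1.188e-07) = 0.14 Ω
R_total = R_1 + R_2 + R_3 = 50.1 Ω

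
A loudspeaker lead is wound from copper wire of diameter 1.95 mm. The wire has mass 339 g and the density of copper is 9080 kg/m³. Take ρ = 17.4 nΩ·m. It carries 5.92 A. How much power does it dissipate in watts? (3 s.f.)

2.55 W

ρ = 17.4 nΩ·m = 1.74×10^-8 Ω·m
A = π(d/2)² = π(9.7500e-04 m)² = 2.9865e-06 m²
L = m/(density·A) = 0.339/(9080×2.9865e-06) = 12.5 m
R = ρL/A = (1.74×10^-8)(12.5)/(2.9865e-06) = 0.07284 Ω
P = I²R = (5.92)² × 0.07284 = 2.55 W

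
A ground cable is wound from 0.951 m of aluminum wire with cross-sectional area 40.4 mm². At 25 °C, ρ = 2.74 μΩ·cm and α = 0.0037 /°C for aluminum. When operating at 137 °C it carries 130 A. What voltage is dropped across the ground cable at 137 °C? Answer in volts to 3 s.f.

ρ = 2.74 μΩ·cm = 2.74×10^-8 Ω·m
A = 40.4 mm² = 4.040e-05 m²
R₍25₎ = ρL/A = (2.74×10^-8)(0.951)/(4.040e-05) = 6.450×10^-4 Ω
R₍137₎ = R₍25₎(1 + αΔT) = 6.450×10^-4 × (1 + 0.0037×112) = 9.123×10^-4 Ω
V = IR = 130 × 9.123×10^-4 = 0.119 V

0.119 V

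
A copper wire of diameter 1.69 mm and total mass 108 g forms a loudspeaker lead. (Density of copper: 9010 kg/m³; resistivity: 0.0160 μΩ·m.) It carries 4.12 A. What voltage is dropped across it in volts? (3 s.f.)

0.157 V

ρ = 0.0160 μΩ·m = 1.60×10^-8 Ω·m
A = π(d/2)² = π(8.4500e-04 m)² = 2.2432e-06 m²
L = m/(density·A) = 0.108/(9010×2.2432e-06) = 5.344 m
R = ρL/A = (1.60×10^-8)(5.344)/(2.2432e-06) = 0.03811 Ω
V = IR = 4.12 × 0.03811 = 0.157 V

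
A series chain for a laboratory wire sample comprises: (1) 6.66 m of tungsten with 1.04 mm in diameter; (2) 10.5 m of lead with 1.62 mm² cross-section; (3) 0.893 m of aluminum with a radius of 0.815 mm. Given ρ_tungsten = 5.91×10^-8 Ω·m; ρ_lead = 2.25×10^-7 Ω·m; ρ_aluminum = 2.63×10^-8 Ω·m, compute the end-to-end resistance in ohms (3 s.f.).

Seg 1: A = π(d/2)² = π(5.2000e-04 m)² = 8.495e-07 m²
R_1 = (5.91×10^-8)(6.66)/(8.495e-07) = 0.4633 Ω
Seg 2: A = 1.62 mm² = 1.620e-06 m²
R_2 = (2.25×10^-7)(10.5)/(1.620e-06) = 1.458 Ω
Seg 3: A = πr² = π(8.1500e-04 m)² = 2.087e-06 m²
R_3 = (2.63×10^-8)(0.893)/(2.087e-06) = 0.01125 Ω
R_total = R_1 + R_2 + R_3 = 1.93 Ω

1.93 Ω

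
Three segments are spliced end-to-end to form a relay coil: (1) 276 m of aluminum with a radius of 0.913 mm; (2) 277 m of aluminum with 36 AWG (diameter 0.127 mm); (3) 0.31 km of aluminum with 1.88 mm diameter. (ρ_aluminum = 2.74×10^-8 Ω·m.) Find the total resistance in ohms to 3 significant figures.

Seg 1: A = πr² = π(9.1300e-04 m)² = 2.619e-06 m²
R_1 = (2.74×10^-8)(276)/(2.619e-06) = 2.888 Ω
Seg 2: A = π(0.127/2 mm)² = π(6.3500e-05 m)² = 1.267e-08 m²
R_2 = (2.74×10^-8)(277)/(1.267e-08) = 599.1 Ω
Seg 3: A = π(d/2)² = π(9.4000e-04 m)² = 2.776e-06 m²
R_3 = (2.74×10^-8)(310)/(2.776e-06) = 3.06 Ω
R_total = R_1 + R_2 + R_3 = 605 Ω

605 Ω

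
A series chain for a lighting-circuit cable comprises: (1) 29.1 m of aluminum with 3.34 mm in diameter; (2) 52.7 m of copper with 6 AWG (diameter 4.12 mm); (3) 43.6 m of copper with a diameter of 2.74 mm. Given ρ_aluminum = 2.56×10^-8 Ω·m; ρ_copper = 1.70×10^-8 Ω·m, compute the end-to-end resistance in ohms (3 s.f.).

0.278 Ω

Seg 1: A = π(d/2)² = π(1.6700e-03 m)² = 8.762e-06 m²
R_1 = (2.56×10^-8)(29.1)/(8.762e-06) = 0.08503 Ω
Seg 2: A = π(4.12/2 mm)² = π(2.0600e-03 m)² = 1.333e-05 m²
R_2 = (1.70×10^-8)(52.7)/(1.333e-05) = 0.0672 Ω
Seg 3: A = π(d/2)² = π(1.3700e-03 m)² = 5.896e-06 m²
R_3 = (1.70×10^-8)(43.6)/(5.896e-06) = 0.1257 Ω
R_total = R_1 + R_2 + R_3 = 0.278 Ω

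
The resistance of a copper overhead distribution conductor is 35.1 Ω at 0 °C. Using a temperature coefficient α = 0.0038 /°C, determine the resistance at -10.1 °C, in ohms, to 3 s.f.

33.8 Ω

ΔT = -10.1 − 0 = -10.1 °C
R = R₀(1 + αΔT) = 35.1 × (1 + 0.0038×-10.1) = 35.1 × 0.9616 = 33.8 Ω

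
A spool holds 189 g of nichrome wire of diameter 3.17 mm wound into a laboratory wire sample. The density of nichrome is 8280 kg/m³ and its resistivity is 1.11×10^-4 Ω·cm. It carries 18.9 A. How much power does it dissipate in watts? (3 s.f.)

145 W

ρ = 1.11×10^-4 Ω·cm = 1.11×10^-6 Ω·m
A = π(d/2)² = π(1.5850e-03 m)² = 7.8924e-06 m²
L = m/(density·A) = 0.189/(8280×7.8924e-06) = 2.892 m
R = ρL/A = (1.11×10^-6)(2.892)/(7.8924e-06) = 0.4068 Ω
P = I²R = (18.9)² × 0.4068 = 145 W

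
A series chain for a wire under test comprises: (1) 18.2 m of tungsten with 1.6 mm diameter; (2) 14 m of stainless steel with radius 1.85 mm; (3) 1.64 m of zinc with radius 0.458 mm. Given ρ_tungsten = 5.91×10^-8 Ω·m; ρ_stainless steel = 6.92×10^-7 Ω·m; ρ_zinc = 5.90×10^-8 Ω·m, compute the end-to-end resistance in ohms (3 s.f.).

Seg 1: A = π(d/2)² = π(8.0000e-04 m)² = 2.011e-06 m²
R_1 = (5.91×10^-8)(18.2)/(2.011e-06) = 0.535 Ω
Seg 2: A = πr² = π(1.8500e-03 m)² = 1.075e-05 m²
R_2 = (6.92×10^-7)(14)/(1.075e-05) = 0.901 Ω
Seg 3: A = πr² = π(4.5800e-04 m)² = 6.590e-07 m²
R_3 = (5.90×10^-8)(1.64)/(6.590e-07) = 0.1468 Ω
R_total = R_1 + R_2 + R_3 = 1.58 Ω

1.58 Ω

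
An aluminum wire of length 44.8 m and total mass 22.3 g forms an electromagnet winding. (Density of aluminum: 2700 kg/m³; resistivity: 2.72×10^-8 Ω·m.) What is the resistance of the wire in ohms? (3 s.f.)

A = m/(density·L) = 0.0223/(2700×44.8) = 1.8436e-07 m²
R = ρL/A = (2.72×10^-8)(44.8)/(1.8436e-07) = 6.61 Ω

6.61 Ω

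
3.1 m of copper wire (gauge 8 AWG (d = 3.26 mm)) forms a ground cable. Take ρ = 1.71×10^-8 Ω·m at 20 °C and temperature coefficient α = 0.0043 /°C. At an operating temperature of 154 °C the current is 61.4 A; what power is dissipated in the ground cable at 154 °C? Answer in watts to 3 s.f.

A = π(3.26/2 mm)² = π(1.6300e-03 m)² = 8.347e-06 m²
R₍20₎ = ρL/A = (1.71×10^-8)(3.1)/(8.347e-06) = 0.006351 Ω
R₍154₎ = R₍20₎(1 + αΔT) = 0.006351 × (1 + 0.0043×134) = 0.01001 Ω
P = I²R = (61.4)² × 0.01001 = 37.7 W

37.7 W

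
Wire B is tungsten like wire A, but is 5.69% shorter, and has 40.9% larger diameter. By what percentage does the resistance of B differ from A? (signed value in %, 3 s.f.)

-52.5%

R ∝ L/d², so R_B/R_A = (1 − 5.69/100) × (1 + 40.9/100)⁻²
= 0.9431 × 0.5037 = 0.475
(R_B − R_A)/R_A = 0.475 − 1 = -52.5%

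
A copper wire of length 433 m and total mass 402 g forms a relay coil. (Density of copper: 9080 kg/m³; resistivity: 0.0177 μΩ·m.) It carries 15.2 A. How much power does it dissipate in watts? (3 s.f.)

ρ = 0.0177 μΩ·m = 1.77×10^-8 Ω·m
A = m/(density·L) = 0.402/(9080×433) = 1.0225e-07 m²
R = ρL/A = (1.77×10^-8)(433)/(1.0225e-07) = 74.96 Ω
P = I²R = (15.2)² × 74.96 = 17300 W

17300 W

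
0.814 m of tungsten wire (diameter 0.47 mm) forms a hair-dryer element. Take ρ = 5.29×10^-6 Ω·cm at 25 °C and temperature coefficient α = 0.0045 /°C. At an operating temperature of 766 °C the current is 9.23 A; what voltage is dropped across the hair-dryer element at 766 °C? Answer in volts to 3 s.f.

9.93 V

ρ = 5.29×10^-6 Ω·cm = 5.29×10^-8 Ω·m
A = π(d/2)² = π(2.3500e-04 m)² = 1.735e-07 m²
R₍25₎ = ρL/A = (5.29×10^-8)(0.814)/(1.735e-07) = 0.2482 Ω
R₍766₎ = R₍25₎(1 + αΔT) = 0.2482 × (1 + 0.0045×741) = 1.076 Ω
V = IR = 9.23 × 1.076 = 9.93 V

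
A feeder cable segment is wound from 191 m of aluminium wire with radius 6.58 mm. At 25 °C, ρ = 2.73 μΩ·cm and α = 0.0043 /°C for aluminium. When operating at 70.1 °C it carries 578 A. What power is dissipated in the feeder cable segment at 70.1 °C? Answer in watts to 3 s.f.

ρ = 2.73 μΩ·cm = 2.73×10^-8 Ω·m
A = πr² = π(6.5800e-03 m)² = 1.360e-04 m²
R₍25₎ = ρL/A = (2.73×10^-8)(191)/(1.360e-04) = 0.03833 Ω
R₍70.1₎ = R₍25₎(1 + αΔT) = 0.03833 × (1 + 0.0043×45.1) = 0.04577 Ω
P = I²R = (578)² × 0.04577 = 15300 W

15300 W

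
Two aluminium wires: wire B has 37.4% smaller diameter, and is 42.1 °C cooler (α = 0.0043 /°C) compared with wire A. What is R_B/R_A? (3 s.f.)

2.09

R ∝ ρL/d² with ρ ∝ (1+αΔT), so R_B/R_A = (1 − 37.4/100)⁻² × (1 − 0.0043×42.1)
= 2.552 × 0.819 = 2.09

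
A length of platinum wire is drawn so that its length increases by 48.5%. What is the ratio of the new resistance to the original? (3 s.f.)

k = 1 + 48.5/100 = 1.485; volume constant ⇒ A' = A/k, so R' = k²R.
Factor = 2.21

2.21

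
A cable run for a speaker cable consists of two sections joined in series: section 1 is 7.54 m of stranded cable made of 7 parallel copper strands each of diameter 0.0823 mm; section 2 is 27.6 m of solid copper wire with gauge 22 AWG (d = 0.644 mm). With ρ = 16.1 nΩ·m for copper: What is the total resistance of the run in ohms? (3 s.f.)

4.62 Ω

ρ = 16.1 nΩ·m = 1.61×10^-8 Ω·m
Section 1: A_strand = π(4.1150e-05)² = 5.320e-09 m²; R₁ = ρL/(N·A_s) = (1.61×10^-8)(7.54)/(7×5.320e-09) = 3.26 Ω
Section 2: A = π(0.644/2 mm)² = π(3.2200e-04 m)² = 3.257e-07 m²
R₂ = (1.61×10^-8)(27.6)/(3.257e-07) = 1.364 Ω
R = R₁ + R₂ = 4.62 Ω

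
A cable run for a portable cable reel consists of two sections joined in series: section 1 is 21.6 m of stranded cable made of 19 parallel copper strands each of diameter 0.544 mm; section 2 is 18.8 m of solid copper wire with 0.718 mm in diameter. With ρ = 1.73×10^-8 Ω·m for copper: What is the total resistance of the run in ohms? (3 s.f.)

Section 1: A_strand = π(2.7200e-04)² = 2.324e-07 m²; R₁ = ρL/(N·A_s) = (1.73×10^-8)(21.6)/(19×2.324e-07) = 0.08462 Ω
Section 2: A = π(d/2)² = π(3.5900e-04 m)² = 4.049e-07 m²
R₂ = (1.73×10^-8)(18.8)/(4.049e-07) = 0.8033 Ω
R = R₁ + R₂ = 0.888 Ω

0.888 Ω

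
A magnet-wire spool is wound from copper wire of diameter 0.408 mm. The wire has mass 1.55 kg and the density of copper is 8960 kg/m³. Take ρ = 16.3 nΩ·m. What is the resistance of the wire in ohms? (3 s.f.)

165 Ω

ρ = 16.3 nΩ·m = 1.63×10^-8 Ω·m
A = π(d/2)² = π(2.0400e-04 m)² = 1.3074e-07 m²
L = m/(density·A) = 1.55/(8960×1.3074e-07) = 1323 m
R = ρL/A = (1.63×10^-8)(1323)/(1.3074e-07) = 165 Ω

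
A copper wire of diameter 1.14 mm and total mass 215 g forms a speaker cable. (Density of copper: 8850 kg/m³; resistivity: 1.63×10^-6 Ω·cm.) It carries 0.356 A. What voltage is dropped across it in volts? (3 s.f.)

0.135 V

ρ = 1.63×10^-6 Ω·cm = 1.63×10^-8 Ω·m
A = π(d/2)² = π(5.7000e-04 m)² = 1.0207e-06 m²
L = m/(density·A) = 0.215/(8850×1.0207e-06) = 23.8 m
R = ρL/A = (1.63×10^-8)(23.8)/(1.0207e-06) = 0.3801 Ω
V = IR = 0.356 × 0.3801 = 0.135 V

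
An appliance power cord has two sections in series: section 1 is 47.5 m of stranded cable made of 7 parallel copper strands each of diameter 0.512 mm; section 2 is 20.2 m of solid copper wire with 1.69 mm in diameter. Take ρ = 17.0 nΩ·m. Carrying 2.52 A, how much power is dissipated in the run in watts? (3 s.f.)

4.53 W

ρ = 17.0 nΩ·m = 1.70×10^-8 Ω·m
Section 1: A_strand = π(2.5600e-04)² = 2.059e-07 m²; R₁ = ρL/(N·A_s) = (1.70×10^-8)(47.5)/(7×2.059e-07) = 0.5603 Ω
Section 2: A = π(d/2)² = π(8.4500e-04 m)² = 2.243e-06 m²
R₂ = (1.70×10^-8)(20.2)/(2.243e-06) = 0.1531 Ω
R = R₁ + R₂ = 0.7134 Ω
P = I²R = (2.52)² × 0.7134 = 4.53 W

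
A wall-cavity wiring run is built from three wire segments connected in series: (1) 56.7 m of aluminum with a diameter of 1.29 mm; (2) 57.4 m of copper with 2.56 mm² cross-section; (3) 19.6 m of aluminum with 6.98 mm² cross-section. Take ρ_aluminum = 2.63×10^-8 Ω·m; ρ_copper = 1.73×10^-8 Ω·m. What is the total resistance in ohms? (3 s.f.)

1.60 Ω

Seg 1: A = π(d/2)² = π(6.4500e-04 m)² = 1.307e-06 m²
R_1 = (2.63×10^-8)(56.7)/(1.307e-06) = 1.141 Ω
Seg 2: A = 2.56 mm² = 2.560e-06 m²
R_2 = (1.73×10^-8)(57.4)/(2.560e-06) = 0.3879 Ω
Seg 3: A = 6.98 mm² = 6.980e-06 m²
R_3 = (2.63×10^-8)(19.6)/(6.980e-06) = 0.07385 Ω
R_total = R_1 + R_2 + R_3 = 1.60 Ω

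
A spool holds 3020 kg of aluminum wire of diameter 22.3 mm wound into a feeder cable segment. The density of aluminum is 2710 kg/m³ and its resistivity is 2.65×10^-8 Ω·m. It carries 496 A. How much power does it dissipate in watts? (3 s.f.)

47600 W

A = π(d/2)² = π(1.1150e-02 m)² = 3.9057e-04 m²
L = m/(density·A) = 3020/(2710×3.9057e-04) = 2853 m
R = ρL/A = (2.65×10^-8)(2853)/(3.9057e-04) = 0.1936 Ω
P = I²R = (496)² × 0.1936 = 47600 W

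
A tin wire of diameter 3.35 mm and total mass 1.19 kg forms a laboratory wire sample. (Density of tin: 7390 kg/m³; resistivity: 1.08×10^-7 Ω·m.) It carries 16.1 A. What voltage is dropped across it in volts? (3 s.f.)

3.60 V

A = π(d/2)² = π(1.6750e-03 m)² = 8.8141e-06 m²
L = m/(density·A) = 1.19/(7390×8.8141e-06) = 18.27 m
R = ρL/A = (1.08×10^-7)(18.27)/(8.8141e-06) = 0.2239 Ω
V = IR = 16.1 × 0.2239 = 3.60 V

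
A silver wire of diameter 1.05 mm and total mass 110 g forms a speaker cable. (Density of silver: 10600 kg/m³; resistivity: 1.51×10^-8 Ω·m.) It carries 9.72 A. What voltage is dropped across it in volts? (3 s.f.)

2.03 V

A = π(d/2)² = π(5.2500e-04 m)² = 8.6590e-07 m²
L = m/(density·A) = 0.11/(10600×8.6590e-07) = 11.98 m
R = ρL/A = (1.51×10^-8)(11.98)/(8.6590e-07) = 0.209 Ω
V = IR = 9.72 × 0.209 = 2.03 V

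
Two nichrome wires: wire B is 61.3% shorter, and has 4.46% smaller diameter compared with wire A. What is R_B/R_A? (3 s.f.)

R ∝ L/d², so R_B/R_A = (1 − 61.3/100) × (1 − 4.46/100)⁻²
= 0.387 × 1.095 = 0.424

0.424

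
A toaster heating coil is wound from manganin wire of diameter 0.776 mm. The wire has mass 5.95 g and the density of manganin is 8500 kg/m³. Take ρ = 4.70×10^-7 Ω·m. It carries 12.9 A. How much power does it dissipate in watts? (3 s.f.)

245 W

A = π(d/2)² = π(3.8800e-04 m)² = 4.7295e-07 m²
L = m/(density·A) = 0.00595/(8500×4.7295e-07) = 1.48 m
R = ρL/A = (4.70×10^-7)(1.48)/(4.7295e-07) = 1.471 Ω
P = I²R = (12.9)² × 1.471 = 245 W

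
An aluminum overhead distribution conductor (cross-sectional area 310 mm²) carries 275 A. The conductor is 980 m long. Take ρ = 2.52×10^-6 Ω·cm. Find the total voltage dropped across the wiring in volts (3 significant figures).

21.9 V

ρ = 2.52×10^-6 Ω·cm = 2.52×10^-8 Ω·m
A = 310 mm² = 3.100e-04 m²
R = ρL/A = (2.52×10^-8)(980)/(3.100e-04) = 0.07966 Ω
V = IR = 275 × 0.07966 = 21.9 V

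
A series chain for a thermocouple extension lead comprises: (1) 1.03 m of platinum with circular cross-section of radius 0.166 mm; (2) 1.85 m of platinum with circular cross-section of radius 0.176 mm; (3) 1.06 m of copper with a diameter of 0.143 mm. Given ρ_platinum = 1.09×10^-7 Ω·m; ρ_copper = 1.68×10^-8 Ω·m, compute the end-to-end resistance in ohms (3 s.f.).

Seg 1: A = πr² = π(1.6600e-04 m)² = 8.657e-08 m²
R_1 = (1.09×10^-7)(1.03)/(8.657e-08) = 1.297 Ω
Seg 2: A = πr² = π(1.7600e-04 m)² = 9.731e-08 m²
R_2 = (1.09×10^-7)(1.85)/(9.731e-08) = 2.072 Ω
Seg 3: A = π(d/2)² = π(7.1500e-05 m)² = 1.606e-08 m²
R_3 = (1.68×10^-8)(1.06)/(1.606e-08) = 1.109 Ω
R_total = R_1 + R_2 + R_3 = 4.48 Ω

4.48 Ω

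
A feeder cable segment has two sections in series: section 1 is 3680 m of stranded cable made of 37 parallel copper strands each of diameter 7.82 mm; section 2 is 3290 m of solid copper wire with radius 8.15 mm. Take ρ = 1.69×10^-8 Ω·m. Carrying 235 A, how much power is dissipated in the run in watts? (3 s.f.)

16600 W

Section 1: A_strand = π(3.9100e-03)² = 4.803e-05 m²; R₁ = ρL/(N·A_s) = (1.69×10^-8)(3680)/(37×4.803e-05) = 0.035 Ω
Section 2: A = πr² = π(8.1500e-03 m)² = 2.087e-04 m²
R₂ = (1.69×10^-8)(3290)/(2.087e-04) = 0.2665 Ω
R = R₁ + R₂ = 0.3014 Ω
P = I²R = (235)² × 0.3014 = 16600 W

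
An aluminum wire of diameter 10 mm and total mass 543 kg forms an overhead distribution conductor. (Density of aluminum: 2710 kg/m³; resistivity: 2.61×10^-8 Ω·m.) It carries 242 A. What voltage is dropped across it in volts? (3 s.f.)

A = π(d/2)² = π(5.0000e-03 m)² = 7.8540e-05 m²
L = m/(density·A) = 543/(2710×7.8540e-05) = 2551 m
R = ρL/A = (2.61×10^-8)(2551)/(7.8540e-05) = 0.8478 Ω
V = IR = 242 × 0.8478 = 205 V

205 V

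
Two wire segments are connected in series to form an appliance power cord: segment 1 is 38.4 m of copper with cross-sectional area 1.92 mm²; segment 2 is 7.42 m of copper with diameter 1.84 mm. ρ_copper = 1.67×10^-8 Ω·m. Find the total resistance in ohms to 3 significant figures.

0.381 Ω

Segment 1: A = 1.92 mm² = 1.920e-06 m²
R₁ = ρL/A = (1.67×10^-8)(38.4)/(1.920e-06) = 0.334 Ω
Segment 2: A = π(d/2)² = π(9.2000e-04 m)² = 2.659e-06 m²
R₂ = (1.67×10^-8)(7.42)/(2.659e-06) = 0.0466 Ω
R = R₁ + R₂ = 0.381 Ω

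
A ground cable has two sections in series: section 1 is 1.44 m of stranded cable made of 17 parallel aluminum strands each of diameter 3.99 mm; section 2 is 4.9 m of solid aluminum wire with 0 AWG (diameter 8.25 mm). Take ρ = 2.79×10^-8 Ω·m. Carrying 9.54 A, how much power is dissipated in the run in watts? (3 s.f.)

0.250 W

Section 1: A_strand = π(1.9950e-03)² = 1.250e-05 m²; R₁ = ρL/(N·A_s) = (2.79×10^-8)(1.44)/(17×1.250e-05) = 1.890×10^-4 Ω
Section 2: A = π(8.25/2 mm)² = π(4.1250e-03 m)² = 5.346e-05 m²
R₂ = (2.79×10^-8)(4.9)/(5.346e-05) = 0.002557 Ω
R = R₁ + R₂ = 0.002746 Ω
P = I²R = (9.54)² × 0.002746 = 0.250 W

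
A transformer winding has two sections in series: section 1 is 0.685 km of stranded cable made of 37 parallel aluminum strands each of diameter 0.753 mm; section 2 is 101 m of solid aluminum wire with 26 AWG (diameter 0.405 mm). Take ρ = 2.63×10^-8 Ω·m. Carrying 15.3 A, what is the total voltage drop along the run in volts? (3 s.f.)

Section 1: A_strand = π(3.7650e-04)² = 4.453e-07 m²; R₁ = ρL/(N·A_s) = (2.63×10^-8)(685)/(37×4.453e-07) = 1.093 Ω
Section 2: A = π(0.405/2 mm)² = π(2.0250e-04 m)² = 1.288e-07 m²
R₂ = (2.63×10^-8)(101)/(1.288e-07) = 20.62 Ω
R = R₁ + R₂ = 21.71 Ω
V = IR = 15.3 × 21.71 = 332 V

332 V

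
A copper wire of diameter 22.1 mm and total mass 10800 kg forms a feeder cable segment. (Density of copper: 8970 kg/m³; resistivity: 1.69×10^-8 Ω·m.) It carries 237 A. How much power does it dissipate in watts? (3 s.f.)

A = π(d/2)² = π(1.1050e-02 m)² = 3.8360e-04 m²
L = m/(density·A) = 10800/(8970×3.8360e-04) = 3139 m
R = ρL/A = (1.69×10^-8)(3139)/(3.8360e-04) = 0.1383 Ω
P = I²R = (237)² × 0.1383 = 7770 W

7770 W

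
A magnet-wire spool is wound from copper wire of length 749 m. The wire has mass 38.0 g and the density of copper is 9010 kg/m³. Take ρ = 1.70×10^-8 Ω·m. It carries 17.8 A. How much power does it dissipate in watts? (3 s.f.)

7.16×10^5 W

A = m/(density·L) = 0.038/(9010×749) = 5.6309e-09 m²
R = ρL/A = (1.70×10^-8)(749)/(5.6309e-09) = 2261 Ω
P = I²R = (17.8)² × 2261 = 7.16×10^5 W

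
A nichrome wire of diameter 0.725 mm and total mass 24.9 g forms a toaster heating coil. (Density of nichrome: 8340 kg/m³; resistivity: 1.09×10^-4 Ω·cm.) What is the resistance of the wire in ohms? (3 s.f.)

ρ = 1.09×10^-4 Ω·cm = 1.09×10^-6 Ω·m
A = π(d/2)² = π(3.6250e-04 m)² = 4.1282e-07 m²
L = m/(density·A) = 0.0249/(8340×4.1282e-07) = 7.232 m
R = ρL/A = (1.09×10^-6)(7.232)/(4.1282e-07) = 19.1 Ω

19.1 Ω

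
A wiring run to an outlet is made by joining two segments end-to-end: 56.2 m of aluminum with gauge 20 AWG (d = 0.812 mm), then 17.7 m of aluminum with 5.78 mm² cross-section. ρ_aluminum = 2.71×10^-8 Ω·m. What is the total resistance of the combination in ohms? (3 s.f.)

3.02 Ω

Segment 1: A = π(0.812/2 mm)² = π(4.0600e-04 m)² = 5.178e-07 m²
R₁ = ρL/A = (2.71×10^-8)(56.2)/(5.178e-07) = 2.941 Ω
Segment 2: A = 5.78 mm² = 5.780e-06 m²
R₂ = (2.71×10^-8)(17.7)/(5.780e-06) = 0.08299 Ω
R = R₁ + R₂ = 3.02 Ω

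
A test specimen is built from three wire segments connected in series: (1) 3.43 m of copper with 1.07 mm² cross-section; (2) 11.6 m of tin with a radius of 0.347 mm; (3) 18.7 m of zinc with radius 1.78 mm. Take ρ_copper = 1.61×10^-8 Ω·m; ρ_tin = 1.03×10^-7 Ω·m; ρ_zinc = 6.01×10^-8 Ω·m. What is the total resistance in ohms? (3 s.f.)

Seg 1: A = 1.07 mm² = 1.070e-06 m²
R_1 = (1.61×10^-8)(3.43)/(1.070e-06) = 0.05161 Ω
Seg 2: A = πr² = π(3.4700e-04 m)² = 3.783e-07 m²
R_2 = (1.03×10^-7)(11.6)/(3.783e-07) = 3.159 Ω
Seg 3: A = πr² = π(1.7800e-03 m)² = 9.954e-06 m²
R_3 = (6.01×10^-8)(18.7)/(9.954e-06) = 0.1129 Ω
R_total = R_1 + R_2 + R_3 = 3.32 Ω

3.32 Ω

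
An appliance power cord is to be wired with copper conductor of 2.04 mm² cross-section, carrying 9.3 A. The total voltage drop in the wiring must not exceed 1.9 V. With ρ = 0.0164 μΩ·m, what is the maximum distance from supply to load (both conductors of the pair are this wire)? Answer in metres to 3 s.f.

ρ = 0.0164 μΩ·m = 1.64×10^-8 Ω·m
A = 2.04 mm² = 2.040e-06 m²
L_max = V_max·A/(2·ρI) = (1.9)(2.040e-06)/(2×1.64×10^-8×9.3) = 12.7 m

12.7 m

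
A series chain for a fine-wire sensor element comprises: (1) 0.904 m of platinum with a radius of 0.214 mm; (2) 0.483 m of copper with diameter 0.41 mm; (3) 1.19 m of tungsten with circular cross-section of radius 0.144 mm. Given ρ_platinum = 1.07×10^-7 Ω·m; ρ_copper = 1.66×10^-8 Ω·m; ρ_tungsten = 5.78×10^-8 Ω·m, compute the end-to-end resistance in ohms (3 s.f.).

Seg 1: A = πr² = π(2.1400e-04 m)² = 1.439e-07 m²
R_1 = (1.07×10^-7)(0.904)/(1.439e-07) = 0.6723 Ω
Seg 2: A = π(d/2)² = π(2.0500e-04 m)² = 1.320e-07 m²
R_2 = (1.66×10^-8)(0.483)/(1.320e-07) = 0.06073 Ω
Seg 3: A = πr² = π(1.4400e-04 m)² = 6.514e-08 m²
R_3 = (5.78×10^-8)(1.19)/(6.514e-08) = 1.056 Ω
R_total = R_1 + R_2 + R_3 = 1.79 Ω

1.79 Ω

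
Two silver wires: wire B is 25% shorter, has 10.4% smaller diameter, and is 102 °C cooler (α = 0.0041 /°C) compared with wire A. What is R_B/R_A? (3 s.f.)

R ∝ ρL/d² with ρ ∝ (1+αΔT), so R_B/R_A = (1 − 25/100) × (1 − 10.4/100)⁻² × (1 − 0.0041×102)
= 0.75 × 1.246 × 0.5818 = 0.544

0.544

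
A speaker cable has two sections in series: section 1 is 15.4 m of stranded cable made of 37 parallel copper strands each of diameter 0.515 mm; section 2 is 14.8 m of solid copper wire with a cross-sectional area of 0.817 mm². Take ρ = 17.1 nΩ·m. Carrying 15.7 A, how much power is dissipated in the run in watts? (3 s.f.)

ρ = 17.1 nΩ·m = 1.71×10^-8 Ω·m
Section 1: A_strand = π(2.5750e-04)² = 2.083e-07 m²; R₁ = ρL/(N·A_s) = (1.71×10^-8)(15.4)/(37×2.083e-07) = 0.03417 Ω
Section 2: A = 0.817 mm² = 8.170e-07 m²
R₂ = (1.71×10^-8)(14.8)/(8.170e-07) = 0.3098 Ω
R = R₁ + R₂ = 0.3439 Ω
P = I²R = (15.7)² × 0.3439 = 84.8 W

84.8 W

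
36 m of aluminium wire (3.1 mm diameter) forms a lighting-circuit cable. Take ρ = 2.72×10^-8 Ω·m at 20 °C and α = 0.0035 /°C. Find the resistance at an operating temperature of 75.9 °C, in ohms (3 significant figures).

A = π(d/2)² = π(1.5500e-03 m)² = 7.548e-06 m²
R₍20°C₎ = ρL/A = (2.72×10^-8)(36)/(7.548e-06) = 0.1297 Ω
R = R₀(1 + αΔT) = 0.1297(1 + 0.0035×55.9) = 0.155 Ω

0.155 Ω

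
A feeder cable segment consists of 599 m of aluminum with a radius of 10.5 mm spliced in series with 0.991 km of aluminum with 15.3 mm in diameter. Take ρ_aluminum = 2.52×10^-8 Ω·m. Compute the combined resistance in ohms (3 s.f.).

0.179 Ω

Segment 1: A = πr² = π(1.0500e-02 m)² = 3.464e-04 m²
R₁ = ρL/A = (2.52×10^-8)(599)/(3.464e-04) = 0.04358 Ω
Segment 2: A = π(d/2)² = π(7.6500e-03 m)² = 1.839e-04 m²
R₂ = (2.52×10^-8)(991)/(1.839e-04) = 0.1358 Ω
R = R₁ + R₂ = 0.179 Ω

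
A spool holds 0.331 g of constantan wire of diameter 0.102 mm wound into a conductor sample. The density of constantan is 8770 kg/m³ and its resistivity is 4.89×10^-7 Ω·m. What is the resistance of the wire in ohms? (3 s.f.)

276 Ω

A = π(d/2)² = π(5.1000e-05 m)² = 8.1713e-09 m²
L = m/(density·A) = 3.310×10^-4/(8770×8.1713e-09) = 4.619 m
R = ρL/A = (4.89×10^-7)(4.619)/(8.1713e-09) = 276 Ω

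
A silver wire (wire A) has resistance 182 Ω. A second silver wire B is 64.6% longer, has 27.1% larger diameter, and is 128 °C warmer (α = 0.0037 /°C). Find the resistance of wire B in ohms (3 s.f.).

R ∝ ρL/d² with ρ ∝ (1+αΔT), so R_B/R_A = (1 + 64.6/100) × (1 + 27.1/100)⁻² × (1 + 0.0037×128)
= 1.646 × 0.619 × 1.474 = 1.502
R_B = 1.502 × 182 = 273 Ω

273 Ω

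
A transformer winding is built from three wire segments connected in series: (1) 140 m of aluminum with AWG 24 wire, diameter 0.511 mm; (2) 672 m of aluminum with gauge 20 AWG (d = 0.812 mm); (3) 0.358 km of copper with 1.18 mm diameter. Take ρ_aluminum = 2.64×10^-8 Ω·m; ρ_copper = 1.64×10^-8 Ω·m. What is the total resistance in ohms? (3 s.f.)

57.6 Ω

Seg 1: A = π(0.511/2 mm)² = π(2.5550e-04 m)² = 2.051e-07 m²
R_1 = (2.64×10^-8)(140)/(2.051e-07) = 18.02 Ω
Seg 2: A = π(0.812/2 mm)² = π(4.0600e-04 m)² = 5.178e-07 m²
R_2 = (2.64×10^-8)(672)/(5.178e-07) = 34.26 Ω
Seg 3: A = π(d/2)² = π(5.9000e-04 m)² = 1.094e-06 m²
R_3 = (1.64×10^-8)(358)/(1.094e-06) = 5.369 Ω
R_total = R_1 + R_2 + R_3 = 57.6 Ω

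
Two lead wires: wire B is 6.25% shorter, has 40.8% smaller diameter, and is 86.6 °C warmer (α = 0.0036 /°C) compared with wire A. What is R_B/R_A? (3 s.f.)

R ∝ ρL/d² with ρ ∝ (1+αΔT), so R_B/R_A = (1 − 6.25/100) × (1 − 40.8/100)⁻² × (1 + 0.0036×86.6)
= 0.9375 × 2.853 × 1.312 = 3.51

3.51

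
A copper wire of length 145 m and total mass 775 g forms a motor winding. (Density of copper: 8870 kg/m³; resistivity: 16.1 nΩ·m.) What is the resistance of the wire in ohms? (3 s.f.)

ρ = 16.1 nΩ·m = 1.61×10^-8 Ω·m
A = m/(density·L) = 0.775/(8870×145) = 6.0257e-07 m²
R = ρL/A = (1.61×10^-8)(145)/(6.0257e-07) = 3.87 Ω

3.87 Ω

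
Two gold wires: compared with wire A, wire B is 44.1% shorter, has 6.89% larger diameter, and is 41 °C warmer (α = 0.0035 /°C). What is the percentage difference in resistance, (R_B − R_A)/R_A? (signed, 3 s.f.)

R ∝ ρL/d² with ρ ∝ (1+αΔT), so R_B/R_A = (1 − 44.1/100) × (1 + 6.89/100)⁻² × (1 + 0.0035×41)
= 0.559 × 0.8752 × 1.143 = 0.5595
(R_B − R_A)/R_A = 0.5595 − 1 = -44.1%

-44.1%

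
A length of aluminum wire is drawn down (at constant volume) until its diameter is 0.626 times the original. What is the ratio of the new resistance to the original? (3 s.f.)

6.51

Volume constant ⇒ L' = L/r² with r = 0.626. R' = ρL'/A' = ρ(L/r²)/(πr²d₀²/4) = R/r⁴.
Factor = 6.51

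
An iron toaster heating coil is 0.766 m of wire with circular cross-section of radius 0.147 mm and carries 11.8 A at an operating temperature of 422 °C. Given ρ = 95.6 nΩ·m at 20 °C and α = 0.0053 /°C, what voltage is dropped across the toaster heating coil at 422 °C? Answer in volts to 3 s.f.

ρ = 95.6 nΩ·m = 9.56×10^-8 Ω·m
A = πr² = π(1.4700e-04 m)² = 6.789e-08 m²
R₍20₎ = ρL/A = (9.56×10^-8)(0.766)/(6.789e-08) = 1.079 Ω
R₍422₎ = R₍20₎(1 + αΔT) = 1.079 × (1 + 0.0053×402) = 3.377 Ω
V = IR = 11.8 × 3.377 = 39.8 V

39.8 V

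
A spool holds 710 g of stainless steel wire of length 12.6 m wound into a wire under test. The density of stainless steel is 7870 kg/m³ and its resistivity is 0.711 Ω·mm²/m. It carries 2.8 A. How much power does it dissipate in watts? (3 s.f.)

9.81 W

ρ = 0.711 Ω·mm²/m = 7.11×10^-7 Ω·m
A = m/(density·L) = 0.71/(7870×12.6) = 7.1600e-06 m²
R = ρL/A = (7.11×10^-7)(12.6)/(7.1600e-06) = 1.251 Ω
P = I²R = (2.8)² × 1.251 = 9.81 W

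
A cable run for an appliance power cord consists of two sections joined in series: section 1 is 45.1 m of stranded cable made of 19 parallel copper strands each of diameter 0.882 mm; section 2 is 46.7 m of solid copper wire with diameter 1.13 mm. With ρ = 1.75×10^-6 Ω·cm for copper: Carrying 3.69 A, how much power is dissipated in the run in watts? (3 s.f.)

12.0 W

ρ = 1.75×10^-6 Ω·cm = 1.75×10^-8 Ω·m
Section 1: A_strand = π(4.4100e-04)² = 6.110e-07 m²; R₁ = ρL/(N·A_s) = (1.75×10^-8)(45.1)/(19×6.110e-07) = 0.06799 Ω
Section 2: A = π(d/2)² = π(5.6500e-04 m)² = 1.003e-06 m²
R₂ = (1.75×10^-8)(46.7)/(1.003e-06) = 0.8149 Ω
R = R₁ + R₂ = 0.8829 Ω
P = I²R = (3.69)² × 0.8829 = 12.0 W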